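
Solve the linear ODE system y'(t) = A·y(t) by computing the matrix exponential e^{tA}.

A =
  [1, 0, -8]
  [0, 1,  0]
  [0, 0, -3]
e^{tA} =
  [exp(t), 0, -2*exp(t) + 2*exp(-3*t)]
  [0, exp(t), 0]
  [0, 0, exp(-3*t)]

Strategy: write A = P · J · P⁻¹ where J is a Jordan canonical form, so e^{tA} = P · e^{tJ} · P⁻¹, and e^{tJ} can be computed block-by-block.

A has Jordan form
J =
  [-3, 0, 0]
  [ 0, 1, 0]
  [ 0, 0, 1]
(up to reordering of blocks).

Per-block formulas:
  For a 1×1 block at λ = 1: exp(t · [1]) = [e^(1t)].
  For a 1×1 block at λ = -3: exp(t · [-3]) = [e^(-3t)].

After assembling e^{tJ} and conjugating by P, we get:

e^{tA} =
  [exp(t), 0, -2*exp(t) + 2*exp(-3*t)]
  [0, exp(t), 0]
  [0, 0, exp(-3*t)]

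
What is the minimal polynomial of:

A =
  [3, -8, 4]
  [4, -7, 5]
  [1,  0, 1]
x^3 + 3*x^2 + 3*x + 1

The characteristic polynomial is χ_A(x) = (x + 1)^3, so the eigenvalues are known. The minimal polynomial is
  m_A(x) = Π_λ (x − λ)^{k_λ}
where k_λ is the size of the *largest* Jordan block for λ (equivalently, the smallest k with (A − λI)^k v = 0 for every generalised eigenvector v of λ).

  λ = -1: largest Jordan block has size 3, contributing (x + 1)^3

So m_A(x) = (x + 1)^3 = x^3 + 3*x^2 + 3*x + 1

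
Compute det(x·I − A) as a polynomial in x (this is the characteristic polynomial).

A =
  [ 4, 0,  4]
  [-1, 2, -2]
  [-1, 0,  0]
x^3 - 6*x^2 + 12*x - 8

Expanding det(x·I − A) (e.g. by cofactor expansion or by noting that A is similar to its Jordan form J, which has the same characteristic polynomial as A) gives
  χ_A(x) = x^3 - 6*x^2 + 12*x - 8
which factors as (x - 2)^3. The eigenvalues (with algebraic multiplicities) are λ = 2 with multiplicity 3.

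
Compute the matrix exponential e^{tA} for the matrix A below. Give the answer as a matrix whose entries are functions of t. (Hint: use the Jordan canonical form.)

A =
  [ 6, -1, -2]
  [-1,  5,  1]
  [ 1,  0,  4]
e^{tA} =
  [t*exp(5*t) + exp(5*t), -t^2*exp(5*t)/2 - t*exp(5*t), -t^2*exp(5*t)/2 - 2*t*exp(5*t)]
  [-t*exp(5*t), t^2*exp(5*t)/2 + exp(5*t), t^2*exp(5*t)/2 + t*exp(5*t)]
  [t*exp(5*t), -t^2*exp(5*t)/2, -t^2*exp(5*t)/2 - t*exp(5*t) + exp(5*t)]

Strategy: write A = P · J · P⁻¹ where J is a Jordan canonical form, so e^{tA} = P · e^{tJ} · P⁻¹, and e^{tJ} can be computed block-by-block.

A has Jordan form
J =
  [5, 1, 0]
  [0, 5, 1]
  [0, 0, 5]
(up to reordering of blocks).

Per-block formulas:
  For a 3×3 Jordan block J_3(5): exp(t · J_3(5)) = e^(5t)·(I + t·N + (t^2/2)·N^2), where N is the 3×3 nilpotent shift.

After assembling e^{tJ} and conjugating by P, we get:

e^{tA} =
  [t*exp(5*t) + exp(5*t), -t^2*exp(5*t)/2 - t*exp(5*t), -t^2*exp(5*t)/2 - 2*t*exp(5*t)]
  [-t*exp(5*t), t^2*exp(5*t)/2 + exp(5*t), t^2*exp(5*t)/2 + t*exp(5*t)]
  [t*exp(5*t), -t^2*exp(5*t)/2, -t^2*exp(5*t)/2 - t*exp(5*t) + exp(5*t)]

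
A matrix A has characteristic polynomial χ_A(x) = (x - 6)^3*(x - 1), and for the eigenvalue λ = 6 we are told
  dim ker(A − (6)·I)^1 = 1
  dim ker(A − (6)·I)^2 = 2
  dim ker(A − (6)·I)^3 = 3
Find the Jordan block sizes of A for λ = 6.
Block sizes for λ = 6: [3]

From the dimensions of kernels of powers, the number of Jordan blocks of size at least j is d_j − d_{j−1} where d_j = dim ker(N^j) (with d_0 = 0). Computing the differences gives [1, 1, 1].
The number of blocks of size exactly k is (#blocks of size ≥ k) − (#blocks of size ≥ k + 1), so the partition is: 1 block(s) of size 3.
In nonincreasing order the block sizes are [3].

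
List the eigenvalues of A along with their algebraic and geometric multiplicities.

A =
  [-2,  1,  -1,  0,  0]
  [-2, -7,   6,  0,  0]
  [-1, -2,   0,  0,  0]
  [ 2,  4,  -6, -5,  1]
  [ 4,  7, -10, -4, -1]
λ = -3: alg = 5, geom = 2

Step 1 — factor the characteristic polynomial to read off the algebraic multiplicities:
  χ_A(x) = (x + 3)^5

Step 2 — compute geometric multiplicities via the rank-nullity identity g(λ) = n − rank(A − λI):
  rank(A − (-3)·I) = 3, so dim ker(A − (-3)·I) = n − 3 = 2

Summary:
  λ = -3: algebraic multiplicity = 5, geometric multiplicity = 2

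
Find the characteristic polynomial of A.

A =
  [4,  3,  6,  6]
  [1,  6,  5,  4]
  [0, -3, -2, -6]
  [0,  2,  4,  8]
x^4 - 16*x^3 + 96*x^2 - 256*x + 256

Expanding det(x·I − A) (e.g. by cofactor expansion or by noting that A is similar to its Jordan form J, which has the same characteristic polynomial as A) gives
  χ_A(x) = x^4 - 16*x^3 + 96*x^2 - 256*x + 256
which factors as (x - 4)^4. The eigenvalues (with algebraic multiplicities) are λ = 4 with multiplicity 4.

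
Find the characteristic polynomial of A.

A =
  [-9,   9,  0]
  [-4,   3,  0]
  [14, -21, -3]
x^3 + 9*x^2 + 27*x + 27

Expanding det(x·I − A) (e.g. by cofactor expansion or by noting that A is similar to its Jordan form J, which has the same characteristic polynomial as A) gives
  χ_A(x) = x^3 + 9*x^2 + 27*x + 27
which factors as (x + 3)^3. The eigenvalues (with algebraic multiplicities) are λ = -3 with multiplicity 3.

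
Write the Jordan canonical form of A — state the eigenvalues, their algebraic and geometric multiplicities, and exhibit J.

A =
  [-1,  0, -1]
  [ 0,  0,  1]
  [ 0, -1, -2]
J_3(-1)

The characteristic polynomial is
  det(x·I − A) = x^3 + 3*x^2 + 3*x + 1 = (x + 1)^3

Eigenvalues and multiplicities (the geometric multiplicity of λ is n − rank(A − λI), which equals the number of Jordan blocks for λ):
  λ = -1: algebraic multiplicity = 3, geometric multiplicity = 1

Determining the block sizes for each eigenvalue:
  λ = -1: one block (gm = 1), so the single block has size am = 3 → block sizes [3]

Assembling the blocks gives a Jordan form
J =
  [-1,  1,  0]
  [ 0, -1,  1]
  [ 0,  0, -1]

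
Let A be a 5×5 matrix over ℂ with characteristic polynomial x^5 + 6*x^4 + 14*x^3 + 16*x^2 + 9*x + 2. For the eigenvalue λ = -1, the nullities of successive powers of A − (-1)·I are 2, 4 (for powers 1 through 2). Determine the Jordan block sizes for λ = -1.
Block sizes for λ = -1: [2, 2]

From the dimensions of kernels of powers, the number of Jordan blocks of size at least j is d_j − d_{j−1} where d_j = dim ker(N^j) (with d_0 = 0). Computing the differences gives [2, 2].
The number of blocks of size exactly k is (#blocks of size ≥ k) − (#blocks of size ≥ k + 1), so the partition is: 2 block(s) of size 2.
In nonincreasing order the block sizes are [2, 2].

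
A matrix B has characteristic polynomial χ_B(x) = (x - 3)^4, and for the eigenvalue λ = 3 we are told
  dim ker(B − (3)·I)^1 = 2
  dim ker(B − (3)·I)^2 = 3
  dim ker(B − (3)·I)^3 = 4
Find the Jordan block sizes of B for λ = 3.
Block sizes for λ = 3: [3, 1]

From the dimensions of kernels of powers, the number of Jordan blocks of size at least j is d_j − d_{j−1} where d_j = dim ker(N^j) (with d_0 = 0). Computing the differences gives [2, 1, 1].
The number of blocks of size exactly k is (#blocks of size ≥ k) − (#blocks of size ≥ k + 1), so the partition is: 1 block(s) of size 1, 1 block(s) of size 3.
In nonincreasing order the block sizes are [3, 1].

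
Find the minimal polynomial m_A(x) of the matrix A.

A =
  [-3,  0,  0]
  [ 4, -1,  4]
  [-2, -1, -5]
x^2 + 6*x + 9

The characteristic polynomial is χ_A(x) = (x + 3)^3, so the eigenvalues are known. The minimal polynomial is
  m_A(x) = Π_λ (x − λ)^{k_λ}
where k_λ is the size of the *largest* Jordan block for λ (equivalently, the smallest k with (A − λI)^k v = 0 for every generalised eigenvector v of λ).

  λ = -3: largest Jordan block has size 2, contributing (x + 3)^2

So m_A(x) = (x + 3)^2 = x^2 + 6*x + 9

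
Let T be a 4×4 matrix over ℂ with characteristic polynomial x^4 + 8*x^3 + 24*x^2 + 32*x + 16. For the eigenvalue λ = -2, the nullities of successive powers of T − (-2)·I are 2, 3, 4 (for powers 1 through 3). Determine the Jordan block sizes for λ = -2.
Block sizes for λ = -2: [3, 1]

From the dimensions of kernels of powers, the number of Jordan blocks of size at least j is d_j − d_{j−1} where d_j = dim ker(N^j) (with d_0 = 0). Computing the differences gives [2, 1, 1].
The number of blocks of size exactly k is (#blocks of size ≥ k) − (#blocks of size ≥ k + 1), so the partition is: 1 block(s) of size 1, 1 block(s) of size 3.
In nonincreasing order the block sizes are [3, 1].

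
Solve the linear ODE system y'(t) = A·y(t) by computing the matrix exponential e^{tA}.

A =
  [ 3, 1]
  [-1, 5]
e^{tA} =
  [-t*exp(4*t) + exp(4*t), t*exp(4*t)]
  [-t*exp(4*t), t*exp(4*t) + exp(4*t)]

Strategy: write A = P · J · P⁻¹ where J is a Jordan canonical form, so e^{tA} = P · e^{tJ} · P⁻¹, and e^{tJ} can be computed block-by-block.

A has Jordan form
J =
  [4, 1]
  [0, 4]
(up to reordering of blocks).

Per-block formulas:
  For a 2×2 Jordan block J_2(4): exp(t · J_2(4)) = e^(4t)·(I + t·N), where N is the 2×2 nilpotent shift.

After assembling e^{tJ} and conjugating by P, we get:

e^{tA} =
  [-t*exp(4*t) + exp(4*t), t*exp(4*t)]
  [-t*exp(4*t), t*exp(4*t) + exp(4*t)]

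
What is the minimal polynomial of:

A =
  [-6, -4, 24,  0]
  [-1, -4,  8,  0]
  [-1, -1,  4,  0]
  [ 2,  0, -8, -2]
x^3 + 6*x^2 + 12*x + 8

The characteristic polynomial is χ_A(x) = (x + 2)^4, so the eigenvalues are known. The minimal polynomial is
  m_A(x) = Π_λ (x − λ)^{k_λ}
where k_λ is the size of the *largest* Jordan block for λ (equivalently, the smallest k with (A − λI)^k v = 0 for every generalised eigenvector v of λ).

  λ = -2: largest Jordan block has size 3, contributing (x + 2)^3

So m_A(x) = (x + 2)^3 = x^3 + 6*x^2 + 12*x + 8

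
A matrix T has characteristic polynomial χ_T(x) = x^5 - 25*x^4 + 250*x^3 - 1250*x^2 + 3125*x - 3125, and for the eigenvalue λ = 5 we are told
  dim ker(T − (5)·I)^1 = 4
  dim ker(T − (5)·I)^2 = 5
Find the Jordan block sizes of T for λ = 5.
Block sizes for λ = 5: [2, 1, 1, 1]

From the dimensions of kernels of powers, the number of Jordan blocks of size at least j is d_j − d_{j−1} where d_j = dim ker(N^j) (with d_0 = 0). Computing the differences gives [4, 1].
The number of blocks of size exactly k is (#blocks of size ≥ k) − (#blocks of size ≥ k + 1), so the partition is: 3 block(s) of size 1, 1 block(s) of size 2.
In nonincreasing order the block sizes are [2, 1, 1, 1].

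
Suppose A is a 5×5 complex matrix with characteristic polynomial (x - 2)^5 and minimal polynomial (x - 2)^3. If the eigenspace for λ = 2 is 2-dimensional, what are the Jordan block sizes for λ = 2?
Block sizes for λ = 2: [3, 2]

Step 1 — from the characteristic polynomial, algebraic multiplicity of λ = 2 is 5. From dim ker(A − (2)·I) = 2, there are exactly 2 Jordan blocks for λ = 2.
Step 2 — from the minimal polynomial, the factor (x − 2)^3 tells us the largest block for λ = 2 has size 3.
Step 3 — with total size 5, 2 blocks, and largest block 3, the block sizes (in nonincreasing order) are [3, 2].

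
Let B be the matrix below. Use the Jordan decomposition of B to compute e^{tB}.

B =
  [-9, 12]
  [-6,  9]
e^{tB} =
  [-exp(3*t) + 2*exp(-3*t), 2*exp(3*t) - 2*exp(-3*t)]
  [-exp(3*t) + exp(-3*t), 2*exp(3*t) - exp(-3*t)]

Strategy: write B = P · J · P⁻¹ where J is a Jordan canonical form, so e^{tB} = P · e^{tJ} · P⁻¹, and e^{tJ} can be computed block-by-block.

B has Jordan form
J =
  [-3, 0]
  [ 0, 3]
(up to reordering of blocks).

Per-block formulas:
  For a 1×1 block at λ = 3: exp(t · [3]) = [e^(3t)].
  For a 1×1 block at λ = -3: exp(t · [-3]) = [e^(-3t)].

After assembling e^{tJ} and conjugating by P, we get:

e^{tB} =
  [-exp(3*t) + 2*exp(-3*t), 2*exp(3*t) - 2*exp(-3*t)]
  [-exp(3*t) + exp(-3*t), 2*exp(3*t) - exp(-3*t)]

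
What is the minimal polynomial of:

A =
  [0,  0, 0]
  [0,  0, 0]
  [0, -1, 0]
x^2

The characteristic polynomial is χ_A(x) = x^3, so the eigenvalues are known. The minimal polynomial is
  m_A(x) = Π_λ (x − λ)^{k_λ}
where k_λ is the size of the *largest* Jordan block for λ (equivalently, the smallest k with (A − λI)^k v = 0 for every generalised eigenvector v of λ).

  λ = 0: largest Jordan block has size 2, contributing (x − 0)^2

So m_A(x) = x^2 = x^2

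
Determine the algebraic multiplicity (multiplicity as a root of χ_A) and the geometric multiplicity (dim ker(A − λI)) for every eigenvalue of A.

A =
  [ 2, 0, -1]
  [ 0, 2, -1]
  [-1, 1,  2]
λ = 2: alg = 3, geom = 1

Step 1 — factor the characteristic polynomial to read off the algebraic multiplicities:
  χ_A(x) = (x - 2)^3

Step 2 — compute geometric multiplicities via the rank-nullity identity g(λ) = n − rank(A − λI):
  rank(A − (2)·I) = 2, so dim ker(A − (2)·I) = n − 2 = 1

Summary:
  λ = 2: algebraic multiplicity = 3, geometric multiplicity = 1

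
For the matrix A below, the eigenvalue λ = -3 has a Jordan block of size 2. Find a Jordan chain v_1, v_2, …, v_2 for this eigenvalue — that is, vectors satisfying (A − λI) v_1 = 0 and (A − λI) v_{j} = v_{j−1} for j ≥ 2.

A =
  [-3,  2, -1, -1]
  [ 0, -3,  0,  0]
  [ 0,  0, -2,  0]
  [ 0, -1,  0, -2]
A Jordan chain for λ = -3 of length 2:
v_1 = (1, 0, 0, 0)ᵀ
v_2 = (0, 1, 0, 1)ᵀ

Let N = A − (-3)·I. We want v_2 with N^2 v_2 = 0 but N^1 v_2 ≠ 0; then v_{j-1} := N · v_j for j = 2, …, 2.

Pick v_2 = (0, 1, 0, 1)ᵀ.
Then v_1 = N · v_2 = (1, 0, 0, 0)ᵀ.

Sanity check: (A − (-3)·I) v_1 = (0, 0, 0, 0)ᵀ = 0. ✓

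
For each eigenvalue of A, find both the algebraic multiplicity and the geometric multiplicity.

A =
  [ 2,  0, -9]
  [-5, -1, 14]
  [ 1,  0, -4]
λ = -1: alg = 3, geom = 1

Step 1 — factor the characteristic polynomial to read off the algebraic multiplicities:
  χ_A(x) = (x + 1)^3

Step 2 — compute geometric multiplicities via the rank-nullity identity g(λ) = n − rank(A − λI):
  rank(A − (-1)·I) = 2, so dim ker(A − (-1)·I) = n − 2 = 1

Summary:
  λ = -1: algebraic multiplicity = 3, geometric multiplicity = 1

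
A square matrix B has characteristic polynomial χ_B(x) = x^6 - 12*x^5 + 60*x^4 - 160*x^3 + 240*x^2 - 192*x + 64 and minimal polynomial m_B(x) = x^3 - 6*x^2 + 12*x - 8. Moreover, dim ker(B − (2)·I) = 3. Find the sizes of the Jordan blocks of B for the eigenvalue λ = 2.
Block sizes for λ = 2: [3, 2, 1]

Step 1 — from the characteristic polynomial, algebraic multiplicity of λ = 2 is 6. From dim ker(B − (2)·I) = 3, there are exactly 3 Jordan blocks for λ = 2.
Step 2 — from the minimal polynomial, the factor (x − 2)^3 tells us the largest block for λ = 2 has size 3.
Step 3 — with total size 6, 3 blocks, and largest block 3, the block sizes (in nonincreasing order) are [3, 2, 1].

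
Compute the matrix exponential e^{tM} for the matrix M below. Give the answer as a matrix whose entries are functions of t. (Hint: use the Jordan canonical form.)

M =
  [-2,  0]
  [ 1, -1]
e^{tM} =
  [exp(-2*t), 0]
  [exp(-t) - exp(-2*t), exp(-t)]

Strategy: write M = P · J · P⁻¹ where J is a Jordan canonical form, so e^{tM} = P · e^{tJ} · P⁻¹, and e^{tJ} can be computed block-by-block.

M has Jordan form
J =
  [-2,  0]
  [ 0, -1]
(up to reordering of blocks).

Per-block formulas:
  For a 1×1 block at λ = -1: exp(t · [-1]) = [e^(-1t)].
  For a 1×1 block at λ = -2: exp(t · [-2]) = [e^(-2t)].

After assembling e^{tJ} and conjugating by P, we get:

e^{tM} =
  [exp(-2*t), 0]
  [exp(-t) - exp(-2*t), exp(-t)]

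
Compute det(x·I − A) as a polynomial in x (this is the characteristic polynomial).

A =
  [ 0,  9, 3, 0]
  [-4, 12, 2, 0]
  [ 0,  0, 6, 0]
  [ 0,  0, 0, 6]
x^4 - 24*x^3 + 216*x^2 - 864*x + 1296

Expanding det(x·I − A) (e.g. by cofactor expansion or by noting that A is similar to its Jordan form J, which has the same characteristic polynomial as A) gives
  χ_A(x) = x^4 - 24*x^3 + 216*x^2 - 864*x + 1296
which factors as (x - 6)^4. The eigenvalues (with algebraic multiplicities) are λ = 6 with multiplicity 4.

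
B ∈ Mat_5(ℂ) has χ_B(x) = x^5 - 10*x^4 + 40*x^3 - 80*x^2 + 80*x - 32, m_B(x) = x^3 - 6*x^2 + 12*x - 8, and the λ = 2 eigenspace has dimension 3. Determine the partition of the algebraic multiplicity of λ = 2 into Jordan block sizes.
Block sizes for λ = 2: [3, 1, 1]

Step 1 — from the characteristic polynomial, algebraic multiplicity of λ = 2 is 5. From dim ker(B − (2)·I) = 3, there are exactly 3 Jordan blocks for λ = 2.
Step 2 — from the minimal polynomial, the factor (x − 2)^3 tells us the largest block for λ = 2 has size 3.
Step 3 — with total size 5, 3 blocks, and largest block 3, the block sizes (in nonincreasing order) are [3, 1, 1].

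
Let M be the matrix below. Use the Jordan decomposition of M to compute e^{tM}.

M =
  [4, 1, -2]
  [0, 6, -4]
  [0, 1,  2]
e^{tM} =
  [exp(4*t), t*exp(4*t), -2*t*exp(4*t)]
  [0, 2*t*exp(4*t) + exp(4*t), -4*t*exp(4*t)]
  [0, t*exp(4*t), -2*t*exp(4*t) + exp(4*t)]

Strategy: write M = P · J · P⁻¹ where J is a Jordan canonical form, so e^{tM} = P · e^{tJ} · P⁻¹, and e^{tJ} can be computed block-by-block.

M has Jordan form
J =
  [4, 1, 0]
  [0, 4, 0]
  [0, 0, 4]
(up to reordering of blocks).

Per-block formulas:
  For a 1×1 block at λ = 4: exp(t · [4]) = [e^(4t)].
  For a 2×2 Jordan block J_2(4): exp(t · J_2(4)) = e^(4t)·(I + t·N), where N is the 2×2 nilpotent shift.

After assembling e^{tJ} and conjugating by P, we get:

e^{tM} =
  [exp(4*t), t*exp(4*t), -2*t*exp(4*t)]
  [0, 2*t*exp(4*t) + exp(4*t), -4*t*exp(4*t)]
  [0, t*exp(4*t), -2*t*exp(4*t) + exp(4*t)]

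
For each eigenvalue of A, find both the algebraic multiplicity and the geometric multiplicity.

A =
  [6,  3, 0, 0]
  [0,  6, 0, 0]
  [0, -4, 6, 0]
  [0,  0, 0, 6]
λ = 6: alg = 4, geom = 3

Step 1 — factor the characteristic polynomial to read off the algebraic multiplicities:
  χ_A(x) = (x - 6)^4

Step 2 — compute geometric multiplicities via the rank-nullity identity g(λ) = n − rank(A − λI):
  rank(A − (6)·I) = 1, so dim ker(A − (6)·I) = n − 1 = 3

Summary:
  λ = 6: algebraic multiplicity = 4, geometric multiplicity = 3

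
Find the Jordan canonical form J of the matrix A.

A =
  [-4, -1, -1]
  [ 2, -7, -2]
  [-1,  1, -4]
J_2(-5) ⊕ J_1(-5)

The characteristic polynomial is
  det(x·I − A) = x^3 + 15*x^2 + 75*x + 125 = (x + 5)^3

Eigenvalues and multiplicities (the geometric multiplicity of λ is n − rank(A − λI), which equals the number of Jordan blocks for λ):
  λ = -5: algebraic multiplicity = 3, geometric multiplicity = 2

Determining the block sizes for each eigenvalue:
  λ = -5: 2 blocks summing to 3 forces exactly one block of size 2 and the rest size 1 → block sizes [2, 1]

Assembling the blocks gives a Jordan form
J =
  [-5,  1,  0]
  [ 0, -5,  0]
  [ 0,  0, -5]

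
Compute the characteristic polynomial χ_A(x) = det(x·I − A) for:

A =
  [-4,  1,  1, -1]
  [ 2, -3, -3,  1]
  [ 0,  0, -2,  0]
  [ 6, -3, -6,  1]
x^4 + 8*x^3 + 24*x^2 + 32*x + 16

Expanding det(x·I − A) (e.g. by cofactor expansion or by noting that A is similar to its Jordan form J, which has the same characteristic polynomial as A) gives
  χ_A(x) = x^4 + 8*x^3 + 24*x^2 + 32*x + 16
which factors as (x + 2)^4. The eigenvalues (with algebraic multiplicities) are λ = -2 with multiplicity 4.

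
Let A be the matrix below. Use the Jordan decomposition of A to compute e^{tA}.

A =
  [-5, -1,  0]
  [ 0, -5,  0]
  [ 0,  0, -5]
e^{tA} =
  [exp(-5*t), -t*exp(-5*t), 0]
  [0, exp(-5*t), 0]
  [0, 0, exp(-5*t)]

Strategy: write A = P · J · P⁻¹ where J is a Jordan canonical form, so e^{tA} = P · e^{tJ} · P⁻¹, and e^{tJ} can be computed block-by-block.

A has Jordan form
J =
  [-5,  1,  0]
  [ 0, -5,  0]
  [ 0,  0, -5]
(up to reordering of blocks).

Per-block formulas:
  For a 2×2 Jordan block J_2(-5): exp(t · J_2(-5)) = e^(-5t)·(I + t·N), where N is the 2×2 nilpotent shift.
  For a 1×1 block at λ = -5: exp(t · [-5]) = [e^(-5t)].

After assembling e^{tJ} and conjugating by P, we get:

e^{tA} =
  [exp(-5*t), -t*exp(-5*t), 0]
  [0, exp(-5*t), 0]
  [0, 0, exp(-5*t)]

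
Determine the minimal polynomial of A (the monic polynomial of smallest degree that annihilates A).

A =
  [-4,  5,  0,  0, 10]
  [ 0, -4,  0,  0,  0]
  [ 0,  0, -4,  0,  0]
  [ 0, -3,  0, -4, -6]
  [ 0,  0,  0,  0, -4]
x^2 + 8*x + 16

The characteristic polynomial is χ_A(x) = (x + 4)^5, so the eigenvalues are known. The minimal polynomial is
  m_A(x) = Π_λ (x − λ)^{k_λ}
where k_λ is the size of the *largest* Jordan block for λ (equivalently, the smallest k with (A − λI)^k v = 0 for every generalised eigenvector v of λ).

  λ = -4: largest Jordan block has size 2, contributing (x + 4)^2

So m_A(x) = (x + 4)^2 = x^2 + 8*x + 16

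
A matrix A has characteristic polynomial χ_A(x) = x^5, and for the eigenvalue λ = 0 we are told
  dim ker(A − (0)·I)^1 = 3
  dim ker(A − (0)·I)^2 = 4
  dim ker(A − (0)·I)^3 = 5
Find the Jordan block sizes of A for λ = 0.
Block sizes for λ = 0: [3, 1, 1]

From the dimensions of kernels of powers, the number of Jordan blocks of size at least j is d_j − d_{j−1} where d_j = dim ker(N^j) (with d_0 = 0). Computing the differences gives [3, 1, 1].
The number of blocks of size exactly k is (#blocks of size ≥ k) − (#blocks of size ≥ k + 1), so the partition is: 2 block(s) of size 1, 1 block(s) of size 3.
In nonincreasing order the block sizes are [3, 1, 1].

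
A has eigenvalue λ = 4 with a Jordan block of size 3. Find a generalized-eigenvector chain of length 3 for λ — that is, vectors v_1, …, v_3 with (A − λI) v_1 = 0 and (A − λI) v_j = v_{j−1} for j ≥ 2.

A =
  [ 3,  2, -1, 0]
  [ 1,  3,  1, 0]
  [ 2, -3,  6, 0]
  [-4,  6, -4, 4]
A Jordan chain for λ = 4 of length 3:
v_1 = (1, 0, -1, 2)ᵀ
v_2 = (-1, 1, 2, -4)ᵀ
v_3 = (1, 0, 0, 0)ᵀ

Let N = A − (4)·I. We want v_3 with N^3 v_3 = 0 but N^2 v_3 ≠ 0; then v_{j-1} := N · v_j for j = 3, …, 2.

Pick v_3 = (1, 0, 0, 0)ᵀ.
Then v_2 = N · v_3 = (-1, 1, 2, -4)ᵀ.
Then v_1 = N · v_2 = (1, 0, -1, 2)ᵀ.

Sanity check: (A − (4)·I) v_1 = (0, 0, 0, 0)ᵀ = 0. ✓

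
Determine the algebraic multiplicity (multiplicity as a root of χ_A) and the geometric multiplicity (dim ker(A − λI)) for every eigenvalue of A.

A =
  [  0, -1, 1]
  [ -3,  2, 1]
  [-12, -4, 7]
λ = 3: alg = 3, geom = 2

Step 1 — factor the characteristic polynomial to read off the algebraic multiplicities:
  χ_A(x) = (x - 3)^3

Step 2 — compute geometric multiplicities via the rank-nullity identity g(λ) = n − rank(A − λI):
  rank(A − (3)·I) = 1, so dim ker(A − (3)·I) = n − 1 = 2

Summary:
  λ = 3: algebraic multiplicity = 3, geometric multiplicity = 2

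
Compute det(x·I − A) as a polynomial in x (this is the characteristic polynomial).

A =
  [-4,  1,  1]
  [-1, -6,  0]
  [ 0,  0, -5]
x^3 + 15*x^2 + 75*x + 125

Expanding det(x·I − A) (e.g. by cofactor expansion or by noting that A is similar to its Jordan form J, which has the same characteristic polynomial as A) gives
  χ_A(x) = x^3 + 15*x^2 + 75*x + 125
which factors as (x + 5)^3. The eigenvalues (with algebraic multiplicities) are λ = -5 with multiplicity 3.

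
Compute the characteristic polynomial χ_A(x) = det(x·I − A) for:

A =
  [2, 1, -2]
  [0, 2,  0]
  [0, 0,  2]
x^3 - 6*x^2 + 12*x - 8

Expanding det(x·I − A) (e.g. by cofactor expansion or by noting that A is similar to its Jordan form J, which has the same characteristic polynomial as A) gives
  χ_A(x) = x^3 - 6*x^2 + 12*x - 8
which factors as (x - 2)^3. The eigenvalues (with algebraic multiplicities) are λ = 2 with multiplicity 3.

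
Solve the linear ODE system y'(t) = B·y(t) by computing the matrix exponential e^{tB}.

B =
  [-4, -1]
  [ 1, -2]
e^{tB} =
  [-t*exp(-3*t) + exp(-3*t), -t*exp(-3*t)]
  [t*exp(-3*t), t*exp(-3*t) + exp(-3*t)]

Strategy: write B = P · J · P⁻¹ where J is a Jordan canonical form, so e^{tB} = P · e^{tJ} · P⁻¹, and e^{tJ} can be computed block-by-block.

B has Jordan form
J =
  [-3,  1]
  [ 0, -3]
(up to reordering of blocks).

Per-block formulas:
  For a 2×2 Jordan block J_2(-3): exp(t · J_2(-3)) = e^(-3t)·(I + t·N), where N is the 2×2 nilpotent shift.

After assembling e^{tJ} and conjugating by P, we get:

e^{tB} =
  [-t*exp(-3*t) + exp(-3*t), -t*exp(-3*t)]
  [t*exp(-3*t), t*exp(-3*t) + exp(-3*t)]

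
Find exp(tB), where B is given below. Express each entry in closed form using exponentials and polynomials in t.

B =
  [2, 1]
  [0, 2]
e^{tB} =
  [exp(2*t), t*exp(2*t)]
  [0, exp(2*t)]

Strategy: write B = P · J · P⁻¹ where J is a Jordan canonical form, so e^{tB} = P · e^{tJ} · P⁻¹, and e^{tJ} can be computed block-by-block.

B has Jordan form
J =
  [2, 1]
  [0, 2]
(up to reordering of blocks).

Per-block formulas:
  For a 2×2 Jordan block J_2(2): exp(t · J_2(2)) = e^(2t)·(I + t·N), where N is the 2×2 nilpotent shift.

After assembling e^{tJ} and conjugating by P, we get:

e^{tB} =
  [exp(2*t), t*exp(2*t)]
  [0, exp(2*t)]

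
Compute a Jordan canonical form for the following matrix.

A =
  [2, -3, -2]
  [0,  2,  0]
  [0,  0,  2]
J_2(2) ⊕ J_1(2)

The characteristic polynomial is
  det(x·I − A) = x^3 - 6*x^2 + 12*x - 8 = (x - 2)^3

Eigenvalues and multiplicities (the geometric multiplicity of λ is n − rank(A − λI), which equals the number of Jordan blocks for λ):
  λ = 2: algebraic multiplicity = 3, geometric multiplicity = 2

Determining the block sizes for each eigenvalue:
  λ = 2: 2 blocks summing to 3 forces exactly one block of size 2 and the rest size 1 → block sizes [2, 1]

Assembling the blocks gives a Jordan form
J =
  [2, 1, 0]
  [0, 2, 0]
  [0, 0, 2]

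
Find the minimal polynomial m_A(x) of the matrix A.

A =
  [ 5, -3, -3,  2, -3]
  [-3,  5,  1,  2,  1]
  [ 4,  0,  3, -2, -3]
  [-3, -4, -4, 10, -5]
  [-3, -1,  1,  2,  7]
x^3 - 18*x^2 + 108*x - 216

The characteristic polynomial is χ_A(x) = (x - 6)^5, so the eigenvalues are known. The minimal polynomial is
  m_A(x) = Π_λ (x − λ)^{k_λ}
where k_λ is the size of the *largest* Jordan block for λ (equivalently, the smallest k with (A − λI)^k v = 0 for every generalised eigenvector v of λ).

  λ = 6: largest Jordan block has size 3, contributing (x − 6)^3

So m_A(x) = (x - 6)^3 = x^3 - 18*x^2 + 108*x - 216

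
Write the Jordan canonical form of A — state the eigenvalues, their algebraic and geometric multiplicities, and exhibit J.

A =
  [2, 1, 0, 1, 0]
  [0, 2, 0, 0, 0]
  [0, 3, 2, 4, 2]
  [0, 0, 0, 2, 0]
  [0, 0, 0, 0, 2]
J_2(2) ⊕ J_2(2) ⊕ J_1(2)

The characteristic polynomial is
  det(x·I − A) = x^5 - 10*x^4 + 40*x^3 - 80*x^2 + 80*x - 32 = (x - 2)^5

Eigenvalues and multiplicities (the geometric multiplicity of λ is n − rank(A − λI), which equals the number of Jordan blocks for λ):
  λ = 2: algebraic multiplicity = 5, geometric multiplicity = 3

Determining the block sizes for each eigenvalue:
  λ = 2: with am = 5 and gm = 3, the partition is not yet determined (e.g. several partitions of 5 into 3 parts exist). Let N = A − (2)·I. Computing rank(N^1) = 2, rank(N^2) = 0; the number of blocks of size ≥ j is rank(N^{j−1}) − rank(N^j), giving [3, 2]. So we have 2 block(s) of size 2, 1 block(s) of size 1 → block sizes [2, 2, 1]

Assembling the blocks gives a Jordan form
J =
  [2, 1, 0, 0, 0]
  [0, 2, 0, 0, 0]
  [0, 0, 2, 1, 0]
  [0, 0, 0, 2, 0]
  [0, 0, 0, 0, 2]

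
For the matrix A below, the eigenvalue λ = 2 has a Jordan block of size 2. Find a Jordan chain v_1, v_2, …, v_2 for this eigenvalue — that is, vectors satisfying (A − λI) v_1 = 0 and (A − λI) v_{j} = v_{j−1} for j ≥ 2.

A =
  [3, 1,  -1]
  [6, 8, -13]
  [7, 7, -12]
A Jordan chain for λ = 2 of length 2:
v_1 = (1, -1, 0)ᵀ
v_2 = (2, 0, 1)ᵀ

Let N = A − (2)·I. We want v_2 with N^2 v_2 = 0 but N^1 v_2 ≠ 0; then v_{j-1} := N · v_j for j = 2, …, 2.

Pick v_2 = (2, 0, 1)ᵀ.
Then v_1 = N · v_2 = (1, -1, 0)ᵀ.

Sanity check: (A − (2)·I) v_1 = (0, 0, 0)ᵀ = 0. ✓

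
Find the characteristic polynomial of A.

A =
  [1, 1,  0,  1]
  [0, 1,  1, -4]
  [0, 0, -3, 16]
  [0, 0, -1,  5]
x^4 - 4*x^3 + 6*x^2 - 4*x + 1

Expanding det(x·I − A) (e.g. by cofactor expansion or by noting that A is similar to its Jordan form J, which has the same characteristic polynomial as A) gives
  χ_A(x) = x^4 - 4*x^3 + 6*x^2 - 4*x + 1
which factors as (x - 1)^4. The eigenvalues (with algebraic multiplicities) are λ = 1 with multiplicity 4.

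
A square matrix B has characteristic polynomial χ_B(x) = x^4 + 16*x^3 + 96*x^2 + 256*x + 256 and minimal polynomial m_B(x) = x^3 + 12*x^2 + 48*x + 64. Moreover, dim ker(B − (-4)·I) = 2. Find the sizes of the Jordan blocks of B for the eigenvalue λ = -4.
Block sizes for λ = -4: [3, 1]

Step 1 — from the characteristic polynomial, algebraic multiplicity of λ = -4 is 4. From dim ker(B − (-4)·I) = 2, there are exactly 2 Jordan blocks for λ = -4.
Step 2 — from the minimal polynomial, the factor (x + 4)^3 tells us the largest block for λ = -4 has size 3.
Step 3 — with total size 4, 2 blocks, and largest block 3, the block sizes (in nonincreasing order) are [3, 1].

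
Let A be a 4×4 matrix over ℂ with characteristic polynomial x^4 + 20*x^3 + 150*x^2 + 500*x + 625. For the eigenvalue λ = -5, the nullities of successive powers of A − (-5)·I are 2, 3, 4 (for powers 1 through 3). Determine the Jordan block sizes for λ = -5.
Block sizes for λ = -5: [3, 1]

From the dimensions of kernels of powers, the number of Jordan blocks of size at least j is d_j − d_{j−1} where d_j = dim ker(N^j) (with d_0 = 0). Computing the differences gives [2, 1, 1].
The number of blocks of size exactly k is (#blocks of size ≥ k) − (#blocks of size ≥ k + 1), so the partition is: 1 block(s) of size 1, 1 block(s) of size 3.
In nonincreasing order the block sizes are [3, 1].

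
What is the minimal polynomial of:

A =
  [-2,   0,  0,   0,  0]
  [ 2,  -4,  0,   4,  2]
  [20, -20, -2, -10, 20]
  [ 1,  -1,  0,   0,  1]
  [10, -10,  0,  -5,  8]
x^3 - 4*x^2 - 3*x + 18

The characteristic polynomial is χ_A(x) = (x - 3)^2*(x + 2)^3, so the eigenvalues are known. The minimal polynomial is
  m_A(x) = Π_λ (x − λ)^{k_λ}
where k_λ is the size of the *largest* Jordan block for λ (equivalently, the smallest k with (A − λI)^k v = 0 for every generalised eigenvector v of λ).

  λ = -2: largest Jordan block has size 1, contributing (x + 2)
  λ = 3: largest Jordan block has size 2, contributing (x − 3)^2

So m_A(x) = (x - 3)^2*(x + 2) = x^3 - 4*x^2 - 3*x + 18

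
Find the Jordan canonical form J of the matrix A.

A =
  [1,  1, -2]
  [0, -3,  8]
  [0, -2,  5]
J_2(1) ⊕ J_1(1)

The characteristic polynomial is
  det(x·I − A) = x^3 - 3*x^2 + 3*x - 1 = (x - 1)^3

Eigenvalues and multiplicities (the geometric multiplicity of λ is n − rank(A − λI), which equals the number of Jordan blocks for λ):
  λ = 1: algebraic multiplicity = 3, geometric multiplicity = 2

Determining the block sizes for each eigenvalue:
  λ = 1: 2 blocks summing to 3 forces exactly one block of size 2 and the rest size 1 → block sizes [2, 1]

Assembling the blocks gives a Jordan form
J =
  [1, 1, 0]
  [0, 1, 0]
  [0, 0, 1]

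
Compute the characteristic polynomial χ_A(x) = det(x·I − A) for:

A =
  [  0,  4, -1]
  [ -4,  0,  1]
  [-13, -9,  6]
x^3 - 6*x^2 + 12*x - 8

Expanding det(x·I − A) (e.g. by cofactor expansion or by noting that A is similar to its Jordan form J, which has the same characteristic polynomial as A) gives
  χ_A(x) = x^3 - 6*x^2 + 12*x - 8
which factors as (x - 2)^3. The eigenvalues (with algebraic multiplicities) are λ = 2 with multiplicity 3.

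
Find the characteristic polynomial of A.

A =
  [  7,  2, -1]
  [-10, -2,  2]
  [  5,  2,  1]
x^3 - 6*x^2 + 12*x - 8

Expanding det(x·I − A) (e.g. by cofactor expansion or by noting that A is similar to its Jordan form J, which has the same characteristic polynomial as A) gives
  χ_A(x) = x^3 - 6*x^2 + 12*x - 8
which factors as (x - 2)^3. The eigenvalues (with algebraic multiplicities) are λ = 2 with multiplicity 3.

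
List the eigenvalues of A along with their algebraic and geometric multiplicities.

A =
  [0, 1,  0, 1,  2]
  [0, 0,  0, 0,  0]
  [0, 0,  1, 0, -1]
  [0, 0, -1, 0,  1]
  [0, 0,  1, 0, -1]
λ = 0: alg = 5, geom = 3

Step 1 — factor the characteristic polynomial to read off the algebraic multiplicities:
  χ_A(x) = x^5

Step 2 — compute geometric multiplicities via the rank-nullity identity g(λ) = n − rank(A − λI):
  rank(A − (0)·I) = 2, so dim ker(A − (0)·I) = n − 2 = 3

Summary:
  λ = 0: algebraic multiplicity = 5, geometric multiplicity = 3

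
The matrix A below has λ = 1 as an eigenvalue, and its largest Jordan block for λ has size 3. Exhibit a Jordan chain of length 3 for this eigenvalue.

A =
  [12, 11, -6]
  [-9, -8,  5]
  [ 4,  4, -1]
A Jordan chain for λ = 1 of length 3:
v_1 = (-2, 2, 0)ᵀ
v_2 = (11, -9, 4)ᵀ
v_3 = (1, 0, 0)ᵀ

Let N = A − (1)·I. We want v_3 with N^3 v_3 = 0 but N^2 v_3 ≠ 0; then v_{j-1} := N · v_j for j = 3, …, 2.

Pick v_3 = (1, 0, 0)ᵀ.
Then v_2 = N · v_3 = (11, -9, 4)ᵀ.
Then v_1 = N · v_2 = (-2, 2, 0)ᵀ.

Sanity check: (A − (1)·I) v_1 = (0, 0, 0)ᵀ = 0. ✓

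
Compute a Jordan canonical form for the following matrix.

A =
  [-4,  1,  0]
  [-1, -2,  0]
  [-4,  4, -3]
J_2(-3) ⊕ J_1(-3)

The characteristic polynomial is
  det(x·I − A) = x^3 + 9*x^2 + 27*x + 27 = (x + 3)^3

Eigenvalues and multiplicities (the geometric multiplicity of λ is n − rank(A − λI), which equals the number of Jordan blocks for λ):
  λ = -3: algebraic multiplicity = 3, geometric multiplicity = 2

Determining the block sizes for each eigenvalue:
  λ = -3: 2 blocks summing to 3 forces exactly one block of size 2 and the rest size 1 → block sizes [2, 1]

Assembling the blocks gives a Jordan form
J =
  [-3,  1,  0]
  [ 0, -3,  0]
  [ 0,  0, -3]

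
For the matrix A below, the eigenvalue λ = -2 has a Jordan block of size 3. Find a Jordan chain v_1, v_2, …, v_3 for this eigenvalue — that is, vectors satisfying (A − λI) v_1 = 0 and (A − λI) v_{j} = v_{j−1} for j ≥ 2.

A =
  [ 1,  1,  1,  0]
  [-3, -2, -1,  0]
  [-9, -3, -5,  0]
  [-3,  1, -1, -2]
A Jordan chain for λ = -2 of length 3:
v_1 = (-3, 0, 9, -3)ᵀ
v_2 = (3, -3, -9, -3)ᵀ
v_3 = (1, 0, 0, 0)ᵀ

Let N = A − (-2)·I. We want v_3 with N^3 v_3 = 0 but N^2 v_3 ≠ 0; then v_{j-1} := N · v_j for j = 3, …, 2.

Pick v_3 = (1, 0, 0, 0)ᵀ.
Then v_2 = N · v_3 = (3, -3, -9, -3)ᵀ.
Then v_1 = N · v_2 = (-3, 0, 9, -3)ᵀ.

Sanity check: (A − (-2)·I) v_1 = (0, 0, 0, 0)ᵀ = 0. ✓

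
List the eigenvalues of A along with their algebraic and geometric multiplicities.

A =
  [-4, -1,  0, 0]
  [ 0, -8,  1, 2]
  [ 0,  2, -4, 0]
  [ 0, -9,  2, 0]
λ = -4: alg = 4, geom = 2

Step 1 — factor the characteristic polynomial to read off the algebraic multiplicities:
  χ_A(x) = (x + 4)^4

Step 2 — compute geometric multiplicities via the rank-nullity identity g(λ) = n − rank(A − λI):
  rank(A − (-4)·I) = 2, so dim ker(A − (-4)·I) = n − 2 = 2

Summary:
  λ = -4: algebraic multiplicity = 4, geometric multiplicity = 2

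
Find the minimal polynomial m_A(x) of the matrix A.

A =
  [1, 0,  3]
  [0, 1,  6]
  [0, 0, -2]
x^2 + x - 2

The characteristic polynomial is χ_A(x) = (x - 1)^2*(x + 2), so the eigenvalues are known. The minimal polynomial is
  m_A(x) = Π_λ (x − λ)^{k_λ}
where k_λ is the size of the *largest* Jordan block for λ (equivalently, the smallest k with (A − λI)^k v = 0 for every generalised eigenvector v of λ).

  λ = -2: largest Jordan block has size 1, contributing (x + 2)
  λ = 1: largest Jordan block has size 1, contributing (x − 1)

So m_A(x) = (x - 1)*(x + 2) = x^2 + x - 2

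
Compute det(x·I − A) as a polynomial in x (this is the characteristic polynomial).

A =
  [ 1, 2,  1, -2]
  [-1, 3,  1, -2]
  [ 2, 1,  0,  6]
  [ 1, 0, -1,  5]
x^4 - 9*x^3 + 30*x^2 - 44*x + 24

Expanding det(x·I − A) (e.g. by cofactor expansion or by noting that A is similar to its Jordan form J, which has the same characteristic polynomial as A) gives
  χ_A(x) = x^4 - 9*x^3 + 30*x^2 - 44*x + 24
which factors as (x - 3)*(x - 2)^3. The eigenvalues (with algebraic multiplicities) are λ = 2 with multiplicity 3, λ = 3 with multiplicity 1.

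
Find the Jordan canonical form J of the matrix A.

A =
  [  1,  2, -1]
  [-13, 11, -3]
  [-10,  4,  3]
J_3(5)

The characteristic polynomial is
  det(x·I − A) = x^3 - 15*x^2 + 75*x - 125 = (x - 5)^3

Eigenvalues and multiplicities (the geometric multiplicity of λ is n − rank(A − λI), which equals the number of Jordan blocks for λ):
  λ = 5: algebraic multiplicity = 3, geometric multiplicity = 1

Determining the block sizes for each eigenvalue:
  λ = 5: one block (gm = 1), so the single block has size am = 3 → block sizes [3]

Assembling the blocks gives a Jordan form
J =
  [5, 1, 0]
  [0, 5, 1]
  [0, 0, 5]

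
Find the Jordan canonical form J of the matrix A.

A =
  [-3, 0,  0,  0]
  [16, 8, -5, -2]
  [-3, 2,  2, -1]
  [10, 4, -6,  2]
J_1(-3) ⊕ J_3(4)

The characteristic polynomial is
  det(x·I − A) = x^4 - 9*x^3 + 12*x^2 + 80*x - 192 = (x - 4)^3*(x + 3)

Eigenvalues and multiplicities (the geometric multiplicity of λ is n − rank(A − λI), which equals the number of Jordan blocks for λ):
  λ = -3: algebraic multiplicity = 1, geometric multiplicity = 1
  λ = 4: algebraic multiplicity = 3, geometric multiplicity = 1

Determining the block sizes for each eigenvalue:
  λ = -3: one block (gm = 1), so the single block has size am = 1 → block sizes [1]
  λ = 4: one block (gm = 1), so the single block has size am = 3 → block sizes [3]

Assembling the blocks gives a Jordan form
J =
  [-3, 0, 0, 0]
  [ 0, 4, 1, 0]
  [ 0, 0, 4, 1]
  [ 0, 0, 0, 4]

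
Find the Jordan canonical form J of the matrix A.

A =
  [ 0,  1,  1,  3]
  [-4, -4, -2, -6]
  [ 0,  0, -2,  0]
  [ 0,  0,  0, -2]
J_2(-2) ⊕ J_1(-2) ⊕ J_1(-2)

The characteristic polynomial is
  det(x·I − A) = x^4 + 8*x^3 + 24*x^2 + 32*x + 16 = (x + 2)^4

Eigenvalues and multiplicities (the geometric multiplicity of λ is n − rank(A − λI), which equals the number of Jordan blocks for λ):
  λ = -2: algebraic multiplicity = 4, geometric multiplicity = 3

Determining the block sizes for each eigenvalue:
  λ = -2: 3 blocks summing to 4 forces exactly one block of size 2 and the rest size 1 → block sizes [2, 1, 1]

Assembling the blocks gives a Jordan form
J =
  [-2,  1,  0,  0]
  [ 0, -2,  0,  0]
  [ 0,  0, -2,  0]
  [ 0,  0,  0, -2]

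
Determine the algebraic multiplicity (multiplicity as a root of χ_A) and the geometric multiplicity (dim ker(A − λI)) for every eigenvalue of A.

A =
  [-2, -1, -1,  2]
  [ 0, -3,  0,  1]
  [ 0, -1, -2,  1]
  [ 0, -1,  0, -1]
λ = -2: alg = 4, geom = 2

Step 1 — factor the characteristic polynomial to read off the algebraic multiplicities:
  χ_A(x) = (x + 2)^4

Step 2 — compute geometric multiplicities via the rank-nullity identity g(λ) = n − rank(A − λI):
  rank(A − (-2)·I) = 2, so dim ker(A − (-2)·I) = n − 2 = 2

Summary:
  λ = -2: algebraic multiplicity = 4, geometric multiplicity = 2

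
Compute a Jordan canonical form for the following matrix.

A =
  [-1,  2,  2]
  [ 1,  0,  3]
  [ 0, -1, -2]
J_3(-1)

The characteristic polynomial is
  det(x·I − A) = x^3 + 3*x^2 + 3*x + 1 = (x + 1)^3

Eigenvalues and multiplicities (the geometric multiplicity of λ is n − rank(A − λI), which equals the number of Jordan blocks for λ):
  λ = -1: algebraic multiplicity = 3, geometric multiplicity = 1

Determining the block sizes for each eigenvalue:
  λ = -1: one block (gm = 1), so the single block has size am = 3 → block sizes [3]

Assembling the blocks gives a Jordan form
J =
  [-1,  1,  0]
  [ 0, -1,  1]
  [ 0,  0, -1]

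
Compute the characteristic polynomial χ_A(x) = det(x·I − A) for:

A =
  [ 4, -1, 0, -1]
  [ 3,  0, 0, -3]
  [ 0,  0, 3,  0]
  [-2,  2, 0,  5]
x^4 - 12*x^3 + 54*x^2 - 108*x + 81

Expanding det(x·I − A) (e.g. by cofactor expansion or by noting that A is similar to its Jordan form J, which has the same characteristic polynomial as A) gives
  χ_A(x) = x^4 - 12*x^3 + 54*x^2 - 108*x + 81
which factors as (x - 3)^4. The eigenvalues (with algebraic multiplicities) are λ = 3 with multiplicity 4.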